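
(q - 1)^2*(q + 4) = q^3 + 2*q^2 - 7*q + 4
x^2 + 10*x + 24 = (x + 4)*(x + 6)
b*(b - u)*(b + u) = b^3 - b*u^2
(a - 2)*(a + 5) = a^2 + 3*a - 10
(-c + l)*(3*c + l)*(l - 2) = -3*c^2*l + 6*c^2 + 2*c*l^2 - 4*c*l + l^3 - 2*l^2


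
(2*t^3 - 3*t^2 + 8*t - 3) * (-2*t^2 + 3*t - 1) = -4*t^5 + 12*t^4 - 27*t^3 + 33*t^2 - 17*t + 3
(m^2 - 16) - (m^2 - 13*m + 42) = 13*m - 58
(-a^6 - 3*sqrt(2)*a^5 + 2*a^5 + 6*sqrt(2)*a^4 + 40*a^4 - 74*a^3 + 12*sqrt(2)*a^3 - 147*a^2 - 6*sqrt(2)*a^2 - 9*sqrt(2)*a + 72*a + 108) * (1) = -a^6 - 3*sqrt(2)*a^5 + 2*a^5 + 6*sqrt(2)*a^4 + 40*a^4 - 74*a^3 + 12*sqrt(2)*a^3 - 147*a^2 - 6*sqrt(2)*a^2 - 9*sqrt(2)*a + 72*a + 108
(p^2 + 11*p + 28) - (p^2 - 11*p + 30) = 22*p - 2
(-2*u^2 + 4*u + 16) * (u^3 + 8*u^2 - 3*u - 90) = -2*u^5 - 12*u^4 + 54*u^3 + 296*u^2 - 408*u - 1440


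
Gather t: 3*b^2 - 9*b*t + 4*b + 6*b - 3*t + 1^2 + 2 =3*b^2 + 10*b + t*(-9*b - 3) + 3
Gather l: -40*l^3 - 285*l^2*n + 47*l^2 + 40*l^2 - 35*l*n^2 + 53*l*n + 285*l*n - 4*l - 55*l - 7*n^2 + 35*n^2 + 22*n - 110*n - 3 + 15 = -40*l^3 + l^2*(87 - 285*n) + l*(-35*n^2 + 338*n - 59) + 28*n^2 - 88*n + 12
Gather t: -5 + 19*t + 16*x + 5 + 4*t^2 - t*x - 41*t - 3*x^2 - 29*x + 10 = 4*t^2 + t*(-x - 22) - 3*x^2 - 13*x + 10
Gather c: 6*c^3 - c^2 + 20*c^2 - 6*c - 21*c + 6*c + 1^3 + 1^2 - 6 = 6*c^3 + 19*c^2 - 21*c - 4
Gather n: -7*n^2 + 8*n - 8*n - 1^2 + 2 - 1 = -7*n^2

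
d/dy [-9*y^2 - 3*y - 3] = -18*y - 3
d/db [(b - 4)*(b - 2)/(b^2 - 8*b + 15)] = 2*(-b^2 + 7*b - 13)/(b^4 - 16*b^3 + 94*b^2 - 240*b + 225)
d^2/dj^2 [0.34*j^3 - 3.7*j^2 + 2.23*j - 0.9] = 2.04*j - 7.4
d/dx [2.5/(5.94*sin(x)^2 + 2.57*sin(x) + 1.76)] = -(29.7*sin(x) + 6.425)*cos(x)/(5.94*sin(x)^2 + 2.57*sin(x) + 1.76)^2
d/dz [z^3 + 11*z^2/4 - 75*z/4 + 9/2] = 3*z^2 + 11*z/2 - 75/4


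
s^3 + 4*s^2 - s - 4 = (s - 1)*(s + 1)*(s + 4)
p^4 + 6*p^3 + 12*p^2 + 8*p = p*(p + 2)^3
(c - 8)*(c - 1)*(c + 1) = c^3 - 8*c^2 - c + 8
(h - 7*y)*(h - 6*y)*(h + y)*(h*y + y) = h^4*y - 12*h^3*y^2 + h^3*y + 29*h^2*y^3 - 12*h^2*y^2 + 42*h*y^4 + 29*h*y^3 + 42*y^4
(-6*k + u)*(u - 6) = -6*k*u + 36*k + u^2 - 6*u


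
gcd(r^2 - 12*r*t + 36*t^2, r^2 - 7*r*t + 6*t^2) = r - 6*t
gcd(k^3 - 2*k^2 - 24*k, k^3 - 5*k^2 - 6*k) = k^2 - 6*k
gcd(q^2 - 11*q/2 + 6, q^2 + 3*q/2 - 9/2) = q - 3/2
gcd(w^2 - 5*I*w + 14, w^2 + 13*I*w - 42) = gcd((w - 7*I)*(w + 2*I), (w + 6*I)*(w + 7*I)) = 1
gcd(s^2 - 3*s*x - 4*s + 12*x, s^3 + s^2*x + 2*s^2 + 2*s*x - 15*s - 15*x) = 1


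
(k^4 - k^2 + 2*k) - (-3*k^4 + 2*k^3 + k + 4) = 4*k^4 - 2*k^3 - k^2 + k - 4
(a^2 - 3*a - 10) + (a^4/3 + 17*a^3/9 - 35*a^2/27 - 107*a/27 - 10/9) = a^4/3 + 17*a^3/9 - 8*a^2/27 - 188*a/27 - 100/9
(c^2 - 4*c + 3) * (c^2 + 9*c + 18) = c^4 + 5*c^3 - 15*c^2 - 45*c + 54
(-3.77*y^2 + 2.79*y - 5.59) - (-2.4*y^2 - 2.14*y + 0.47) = -1.37*y^2 + 4.93*y - 6.06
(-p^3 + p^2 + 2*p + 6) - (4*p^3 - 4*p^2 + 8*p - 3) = -5*p^3 + 5*p^2 - 6*p + 9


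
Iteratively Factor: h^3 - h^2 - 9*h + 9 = (h + 3)*(h^2 - 4*h + 3) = (h - 3)*(h + 3)*(h - 1)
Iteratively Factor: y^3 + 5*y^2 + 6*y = (y + 2)*(y^2 + 3*y) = y*(y + 2)*(y + 3)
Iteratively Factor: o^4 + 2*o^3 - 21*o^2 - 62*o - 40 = (o + 2)*(o^3 - 21*o - 20) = (o + 1)*(o + 2)*(o^2 - o - 20) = (o + 1)*(o + 2)*(o + 4)*(o - 5)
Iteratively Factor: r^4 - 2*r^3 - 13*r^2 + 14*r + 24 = (r - 2)*(r^3 - 13*r - 12) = (r - 2)*(r + 1)*(r^2 - r - 12) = (r - 2)*(r + 1)*(r + 3)*(r - 4)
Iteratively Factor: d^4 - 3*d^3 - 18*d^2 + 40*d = (d - 2)*(d^3 - d^2 - 20*d) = (d - 2)*(d + 4)*(d^2 - 5*d) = (d - 5)*(d - 2)*(d + 4)*(d)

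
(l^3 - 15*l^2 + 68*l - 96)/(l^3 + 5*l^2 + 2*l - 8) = (l^3 - 15*l^2 + 68*l - 96)/(l^3 + 5*l^2 + 2*l - 8)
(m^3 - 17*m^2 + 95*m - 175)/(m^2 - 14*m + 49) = (m^2 - 10*m + 25)/(m - 7)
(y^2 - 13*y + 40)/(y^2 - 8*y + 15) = (y - 8)/(y - 3)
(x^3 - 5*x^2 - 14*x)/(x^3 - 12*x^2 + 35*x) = (x + 2)/(x - 5)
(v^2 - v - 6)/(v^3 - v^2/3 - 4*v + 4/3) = 3*(v - 3)/(3*v^2 - 7*v + 2)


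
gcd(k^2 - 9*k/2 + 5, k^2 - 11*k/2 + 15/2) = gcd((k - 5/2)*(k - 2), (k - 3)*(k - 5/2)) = k - 5/2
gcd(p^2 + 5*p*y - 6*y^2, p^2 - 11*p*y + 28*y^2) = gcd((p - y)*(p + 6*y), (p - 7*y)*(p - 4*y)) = 1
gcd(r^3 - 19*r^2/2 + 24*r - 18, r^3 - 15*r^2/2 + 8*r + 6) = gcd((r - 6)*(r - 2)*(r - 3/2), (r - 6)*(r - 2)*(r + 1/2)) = r^2 - 8*r + 12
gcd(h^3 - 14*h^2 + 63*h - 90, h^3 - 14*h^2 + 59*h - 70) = h - 5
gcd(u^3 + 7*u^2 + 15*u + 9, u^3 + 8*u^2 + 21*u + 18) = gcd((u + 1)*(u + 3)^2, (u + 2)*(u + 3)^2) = u^2 + 6*u + 9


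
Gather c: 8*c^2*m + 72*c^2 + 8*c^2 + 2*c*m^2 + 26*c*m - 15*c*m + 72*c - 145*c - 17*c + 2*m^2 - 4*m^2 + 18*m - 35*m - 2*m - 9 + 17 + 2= c^2*(8*m + 80) + c*(2*m^2 + 11*m - 90) - 2*m^2 - 19*m + 10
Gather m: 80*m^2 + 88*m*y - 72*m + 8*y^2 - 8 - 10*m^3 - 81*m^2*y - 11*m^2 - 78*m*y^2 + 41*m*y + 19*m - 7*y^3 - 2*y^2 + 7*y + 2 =-10*m^3 + m^2*(69 - 81*y) + m*(-78*y^2 + 129*y - 53) - 7*y^3 + 6*y^2 + 7*y - 6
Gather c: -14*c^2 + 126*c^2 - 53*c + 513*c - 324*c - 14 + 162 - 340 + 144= 112*c^2 + 136*c - 48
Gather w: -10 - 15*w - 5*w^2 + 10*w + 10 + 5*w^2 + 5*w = 0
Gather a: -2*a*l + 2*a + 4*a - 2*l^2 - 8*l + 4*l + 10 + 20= a*(6 - 2*l) - 2*l^2 - 4*l + 30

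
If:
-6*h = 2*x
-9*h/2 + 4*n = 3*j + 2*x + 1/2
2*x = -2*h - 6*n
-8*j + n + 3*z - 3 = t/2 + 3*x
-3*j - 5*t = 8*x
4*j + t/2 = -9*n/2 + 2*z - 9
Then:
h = -3909/4457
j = -6172/4457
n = -2606/4457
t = -15060/4457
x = 11727/4457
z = -1916/4457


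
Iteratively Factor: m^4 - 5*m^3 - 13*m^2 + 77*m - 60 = (m + 4)*(m^3 - 9*m^2 + 23*m - 15) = (m - 5)*(m + 4)*(m^2 - 4*m + 3) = (m - 5)*(m - 1)*(m + 4)*(m - 3)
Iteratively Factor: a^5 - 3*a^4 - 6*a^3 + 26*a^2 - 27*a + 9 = (a - 1)*(a^4 - 2*a^3 - 8*a^2 + 18*a - 9) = (a - 1)^2*(a^3 - a^2 - 9*a + 9) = (a - 3)*(a - 1)^2*(a^2 + 2*a - 3) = (a - 3)*(a - 1)^3*(a + 3)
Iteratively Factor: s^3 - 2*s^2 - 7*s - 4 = (s + 1)*(s^2 - 3*s - 4) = (s + 1)^2*(s - 4)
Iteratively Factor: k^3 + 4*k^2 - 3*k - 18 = (k - 2)*(k^2 + 6*k + 9) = (k - 2)*(k + 3)*(k + 3)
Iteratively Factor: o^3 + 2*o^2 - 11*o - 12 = (o + 1)*(o^2 + o - 12) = (o + 1)*(o + 4)*(o - 3)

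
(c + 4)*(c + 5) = c^2 + 9*c + 20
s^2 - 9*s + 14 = (s - 7)*(s - 2)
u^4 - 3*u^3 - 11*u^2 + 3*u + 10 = (u - 5)*(u - 1)*(u + 1)*(u + 2)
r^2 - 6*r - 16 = (r - 8)*(r + 2)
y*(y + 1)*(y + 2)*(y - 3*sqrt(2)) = y^4 - 3*sqrt(2)*y^3 + 3*y^3 - 9*sqrt(2)*y^2 + 2*y^2 - 6*sqrt(2)*y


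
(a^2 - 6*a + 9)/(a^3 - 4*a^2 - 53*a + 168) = (a - 3)/(a^2 - a - 56)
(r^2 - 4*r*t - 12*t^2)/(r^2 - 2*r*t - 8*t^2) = (r - 6*t)/(r - 4*t)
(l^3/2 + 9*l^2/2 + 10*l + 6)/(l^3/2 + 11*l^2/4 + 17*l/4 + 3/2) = 2*(l^2 + 7*l + 6)/(2*l^2 + 7*l + 3)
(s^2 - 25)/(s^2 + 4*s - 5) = (s - 5)/(s - 1)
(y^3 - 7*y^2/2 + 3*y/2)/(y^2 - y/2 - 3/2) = y*(-2*y^2 + 7*y - 3)/(-2*y^2 + y + 3)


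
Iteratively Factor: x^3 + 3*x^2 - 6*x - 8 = (x - 2)*(x^2 + 5*x + 4) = (x - 2)*(x + 4)*(x + 1)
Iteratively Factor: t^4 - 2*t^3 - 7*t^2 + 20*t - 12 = (t - 1)*(t^3 - t^2 - 8*t + 12) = (t - 2)*(t - 1)*(t^2 + t - 6) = (t - 2)^2*(t - 1)*(t + 3)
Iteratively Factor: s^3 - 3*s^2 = (s - 3)*(s^2) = s*(s - 3)*(s)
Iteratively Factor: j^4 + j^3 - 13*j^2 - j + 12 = (j - 1)*(j^3 + 2*j^2 - 11*j - 12) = (j - 1)*(j + 1)*(j^2 + j - 12) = (j - 1)*(j + 1)*(j + 4)*(j - 3)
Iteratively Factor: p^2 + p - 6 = (p + 3)*(p - 2)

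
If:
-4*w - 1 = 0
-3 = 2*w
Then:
No Solution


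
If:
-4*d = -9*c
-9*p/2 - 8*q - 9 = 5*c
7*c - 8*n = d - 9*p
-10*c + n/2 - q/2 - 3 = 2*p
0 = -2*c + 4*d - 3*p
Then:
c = -468/2321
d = -1053/2321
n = -12051/18568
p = -1092/2321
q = -13635/18568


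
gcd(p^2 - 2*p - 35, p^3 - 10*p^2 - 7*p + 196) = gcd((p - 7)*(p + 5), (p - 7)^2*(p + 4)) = p - 7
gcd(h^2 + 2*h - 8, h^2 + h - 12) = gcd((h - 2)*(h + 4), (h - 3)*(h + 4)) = h + 4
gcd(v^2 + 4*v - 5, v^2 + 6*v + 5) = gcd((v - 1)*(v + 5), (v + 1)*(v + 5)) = v + 5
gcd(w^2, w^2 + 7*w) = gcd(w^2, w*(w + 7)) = w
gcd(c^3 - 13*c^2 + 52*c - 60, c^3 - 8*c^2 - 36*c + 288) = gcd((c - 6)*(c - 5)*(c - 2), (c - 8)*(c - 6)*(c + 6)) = c - 6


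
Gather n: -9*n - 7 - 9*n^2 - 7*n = -9*n^2 - 16*n - 7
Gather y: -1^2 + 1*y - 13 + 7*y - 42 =8*y - 56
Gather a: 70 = 70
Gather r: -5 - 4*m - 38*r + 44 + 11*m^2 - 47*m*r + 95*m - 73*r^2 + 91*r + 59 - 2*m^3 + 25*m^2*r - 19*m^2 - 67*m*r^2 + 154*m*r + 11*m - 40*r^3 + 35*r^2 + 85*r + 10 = -2*m^3 - 8*m^2 + 102*m - 40*r^3 + r^2*(-67*m - 38) + r*(25*m^2 + 107*m + 138) + 108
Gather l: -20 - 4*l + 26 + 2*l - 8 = -2*l - 2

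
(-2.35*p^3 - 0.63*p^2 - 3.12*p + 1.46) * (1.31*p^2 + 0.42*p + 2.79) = -3.0785*p^5 - 1.8123*p^4 - 10.9083*p^3 - 1.1555*p^2 - 8.0916*p + 4.0734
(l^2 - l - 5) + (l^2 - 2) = 2*l^2 - l - 7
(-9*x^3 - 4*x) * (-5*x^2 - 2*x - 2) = 45*x^5 + 18*x^4 + 38*x^3 + 8*x^2 + 8*x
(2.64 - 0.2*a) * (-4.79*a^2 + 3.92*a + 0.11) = 0.958*a^3 - 13.4296*a^2 + 10.3268*a + 0.2904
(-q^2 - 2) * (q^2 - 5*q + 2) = -q^4 + 5*q^3 - 4*q^2 + 10*q - 4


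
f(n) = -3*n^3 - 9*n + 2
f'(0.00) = -9.00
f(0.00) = 2.00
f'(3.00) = -90.00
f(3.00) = -106.00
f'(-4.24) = -170.80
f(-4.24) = 268.84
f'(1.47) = -28.45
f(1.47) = -20.76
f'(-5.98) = -330.84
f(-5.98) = 697.36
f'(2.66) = -72.68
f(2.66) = -78.40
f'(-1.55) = -30.62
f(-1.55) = 27.12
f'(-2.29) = -56.20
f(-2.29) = 58.64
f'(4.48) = -189.63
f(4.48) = -308.07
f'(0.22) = -9.44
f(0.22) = -0.01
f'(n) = -9*n^2 - 9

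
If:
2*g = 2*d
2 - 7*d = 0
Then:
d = 2/7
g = 2/7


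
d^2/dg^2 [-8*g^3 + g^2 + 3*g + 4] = 2 - 48*g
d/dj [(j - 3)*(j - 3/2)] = 2*j - 9/2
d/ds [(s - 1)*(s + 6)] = 2*s + 5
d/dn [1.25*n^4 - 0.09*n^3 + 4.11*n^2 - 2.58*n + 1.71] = 5.0*n^3 - 0.27*n^2 + 8.22*n - 2.58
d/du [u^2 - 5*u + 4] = 2*u - 5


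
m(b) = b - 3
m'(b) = 1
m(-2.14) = -5.14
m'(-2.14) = 1.00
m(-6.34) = -9.34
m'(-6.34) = 1.00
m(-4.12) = -7.12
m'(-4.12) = 1.00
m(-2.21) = -5.21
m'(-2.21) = 1.00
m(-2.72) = -5.72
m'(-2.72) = 1.00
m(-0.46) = -3.46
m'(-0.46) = 1.00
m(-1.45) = -4.45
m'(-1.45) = 1.00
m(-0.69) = -3.69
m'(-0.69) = 1.00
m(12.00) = 9.00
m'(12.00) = 1.00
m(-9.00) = -12.00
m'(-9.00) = 1.00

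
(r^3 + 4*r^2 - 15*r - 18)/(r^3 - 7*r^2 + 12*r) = (r^2 + 7*r + 6)/(r*(r - 4))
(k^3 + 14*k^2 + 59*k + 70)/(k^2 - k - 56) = (k^2 + 7*k + 10)/(k - 8)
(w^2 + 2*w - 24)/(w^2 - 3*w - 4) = (w + 6)/(w + 1)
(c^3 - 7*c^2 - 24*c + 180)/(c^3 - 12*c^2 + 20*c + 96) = (c^2 - c - 30)/(c^2 - 6*c - 16)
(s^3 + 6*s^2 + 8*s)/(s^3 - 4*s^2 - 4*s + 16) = s*(s + 4)/(s^2 - 6*s + 8)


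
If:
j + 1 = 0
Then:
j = -1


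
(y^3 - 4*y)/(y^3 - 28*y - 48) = y*(y - 2)/(y^2 - 2*y - 24)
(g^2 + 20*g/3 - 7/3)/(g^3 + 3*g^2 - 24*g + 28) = (g - 1/3)/(g^2 - 4*g + 4)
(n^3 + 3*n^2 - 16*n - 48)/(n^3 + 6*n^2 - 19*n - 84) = (n + 4)/(n + 7)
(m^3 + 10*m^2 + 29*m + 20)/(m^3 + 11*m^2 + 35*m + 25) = (m + 4)/(m + 5)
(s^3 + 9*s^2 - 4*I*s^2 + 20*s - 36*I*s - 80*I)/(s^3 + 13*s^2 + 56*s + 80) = (s - 4*I)/(s + 4)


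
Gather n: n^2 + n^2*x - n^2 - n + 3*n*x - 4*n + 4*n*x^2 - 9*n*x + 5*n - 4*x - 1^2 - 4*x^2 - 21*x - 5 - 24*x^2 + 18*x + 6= n^2*x + n*(4*x^2 - 6*x) - 28*x^2 - 7*x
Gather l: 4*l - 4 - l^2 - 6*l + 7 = -l^2 - 2*l + 3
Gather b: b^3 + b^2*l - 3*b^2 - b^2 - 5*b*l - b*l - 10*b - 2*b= b^3 + b^2*(l - 4) + b*(-6*l - 12)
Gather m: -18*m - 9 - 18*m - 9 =-36*m - 18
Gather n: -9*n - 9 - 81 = -9*n - 90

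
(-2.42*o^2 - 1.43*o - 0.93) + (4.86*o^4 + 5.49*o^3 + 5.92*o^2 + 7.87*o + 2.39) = 4.86*o^4 + 5.49*o^3 + 3.5*o^2 + 6.44*o + 1.46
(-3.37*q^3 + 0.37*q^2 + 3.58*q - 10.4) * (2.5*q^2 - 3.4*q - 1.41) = -8.425*q^5 + 12.383*q^4 + 12.4437*q^3 - 38.6937*q^2 + 30.3122*q + 14.664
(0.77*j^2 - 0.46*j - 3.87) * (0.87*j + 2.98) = 0.6699*j^3 + 1.8944*j^2 - 4.7377*j - 11.5326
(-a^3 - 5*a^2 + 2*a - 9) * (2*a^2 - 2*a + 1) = -2*a^5 - 8*a^4 + 13*a^3 - 27*a^2 + 20*a - 9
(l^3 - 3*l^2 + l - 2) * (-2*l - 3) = -2*l^4 + 3*l^3 + 7*l^2 + l + 6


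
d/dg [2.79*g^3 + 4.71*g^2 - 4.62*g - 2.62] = 8.37*g^2 + 9.42*g - 4.62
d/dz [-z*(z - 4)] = 4 - 2*z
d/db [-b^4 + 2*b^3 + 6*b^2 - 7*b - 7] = -4*b^3 + 6*b^2 + 12*b - 7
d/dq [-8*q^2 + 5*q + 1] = 5 - 16*q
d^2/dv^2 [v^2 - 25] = 2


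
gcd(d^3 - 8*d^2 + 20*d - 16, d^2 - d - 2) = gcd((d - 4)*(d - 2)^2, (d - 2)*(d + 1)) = d - 2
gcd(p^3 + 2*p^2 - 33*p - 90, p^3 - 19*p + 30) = p + 5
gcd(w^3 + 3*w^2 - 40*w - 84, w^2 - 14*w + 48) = w - 6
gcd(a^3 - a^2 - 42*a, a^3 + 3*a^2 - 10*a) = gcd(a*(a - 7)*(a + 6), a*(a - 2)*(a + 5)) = a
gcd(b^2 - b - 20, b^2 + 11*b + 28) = b + 4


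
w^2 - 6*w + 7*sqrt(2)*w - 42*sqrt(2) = (w - 6)*(w + 7*sqrt(2))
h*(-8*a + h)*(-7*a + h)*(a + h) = 56*a^3*h + 41*a^2*h^2 - 14*a*h^3 + h^4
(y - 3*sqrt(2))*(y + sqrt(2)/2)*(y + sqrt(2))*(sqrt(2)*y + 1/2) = sqrt(2)*y^4 - 5*y^3/2 - 35*sqrt(2)*y^2/4 - 10*y - 3*sqrt(2)/2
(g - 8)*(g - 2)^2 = g^3 - 12*g^2 + 36*g - 32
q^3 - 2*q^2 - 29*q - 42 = (q - 7)*(q + 2)*(q + 3)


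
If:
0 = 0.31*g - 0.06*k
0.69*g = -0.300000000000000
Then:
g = -0.43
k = -2.25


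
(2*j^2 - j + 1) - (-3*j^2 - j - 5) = 5*j^2 + 6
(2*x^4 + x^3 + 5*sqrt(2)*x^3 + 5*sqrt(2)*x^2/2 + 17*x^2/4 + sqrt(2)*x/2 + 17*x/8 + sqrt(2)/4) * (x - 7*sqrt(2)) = 2*x^5 - 9*sqrt(2)*x^4 + x^4 - 263*x^3/4 - 9*sqrt(2)*x^3/2 - 117*sqrt(2)*x^2/4 - 263*x^2/8 - 117*sqrt(2)*x/8 - 7*x - 7/2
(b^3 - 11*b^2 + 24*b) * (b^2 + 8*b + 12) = b^5 - 3*b^4 - 52*b^3 + 60*b^2 + 288*b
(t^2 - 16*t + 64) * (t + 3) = t^3 - 13*t^2 + 16*t + 192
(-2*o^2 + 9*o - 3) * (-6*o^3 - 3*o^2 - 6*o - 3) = 12*o^5 - 48*o^4 + 3*o^3 - 39*o^2 - 9*o + 9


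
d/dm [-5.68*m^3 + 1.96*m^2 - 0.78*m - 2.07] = -17.04*m^2 + 3.92*m - 0.78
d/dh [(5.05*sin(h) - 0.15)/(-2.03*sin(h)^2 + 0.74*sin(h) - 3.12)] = (10.2515*sin(h)^2 - 0.609*sin(h) - 15.645)*cos(h)/(4.1209*sin(h)^4 - 3.0044*sin(h)^3 + 13.2148*sin(h)^2 - 4.6176*sin(h) + 9.7344)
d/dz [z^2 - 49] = 2*z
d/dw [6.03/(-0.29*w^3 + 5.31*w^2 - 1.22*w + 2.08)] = (5.2461*w^2 - 64.0386*w + 7.3566)/(0.29*w^3 - 5.31*w^2 + 1.22*w - 2.08)^2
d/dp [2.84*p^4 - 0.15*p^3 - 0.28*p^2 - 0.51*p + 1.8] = 11.36*p^3 - 0.45*p^2 - 0.56*p - 0.51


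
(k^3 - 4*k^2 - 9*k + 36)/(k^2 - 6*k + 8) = (k^2 - 9)/(k - 2)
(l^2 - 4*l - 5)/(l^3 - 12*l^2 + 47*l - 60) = (l + 1)/(l^2 - 7*l + 12)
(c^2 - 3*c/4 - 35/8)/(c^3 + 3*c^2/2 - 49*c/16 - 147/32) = 4*(2*c - 5)/(8*c^2 - 2*c - 21)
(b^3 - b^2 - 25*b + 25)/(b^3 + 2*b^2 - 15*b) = (b^2 - 6*b + 5)/(b*(b - 3))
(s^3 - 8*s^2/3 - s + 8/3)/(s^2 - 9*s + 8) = (3*s^2 - 5*s - 8)/(3*(s - 8))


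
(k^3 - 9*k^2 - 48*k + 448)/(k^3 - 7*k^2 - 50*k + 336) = (k - 8)/(k - 6)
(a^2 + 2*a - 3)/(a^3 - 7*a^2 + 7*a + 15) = (a^2 + 2*a - 3)/(a^3 - 7*a^2 + 7*a + 15)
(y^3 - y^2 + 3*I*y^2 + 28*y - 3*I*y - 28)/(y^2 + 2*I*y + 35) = (y^2 - y*(1 + 4*I) + 4*I)/(y - 5*I)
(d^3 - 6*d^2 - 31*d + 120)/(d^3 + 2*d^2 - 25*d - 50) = (d^2 - 11*d + 24)/(d^2 - 3*d - 10)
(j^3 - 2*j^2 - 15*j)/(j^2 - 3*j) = (j^2 - 2*j - 15)/(j - 3)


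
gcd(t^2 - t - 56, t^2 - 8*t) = t - 8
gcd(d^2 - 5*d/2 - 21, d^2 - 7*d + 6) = d - 6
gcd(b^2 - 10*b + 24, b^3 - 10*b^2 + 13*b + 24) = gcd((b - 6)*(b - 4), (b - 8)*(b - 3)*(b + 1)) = 1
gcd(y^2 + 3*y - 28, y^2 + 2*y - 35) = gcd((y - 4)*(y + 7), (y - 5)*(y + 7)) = y + 7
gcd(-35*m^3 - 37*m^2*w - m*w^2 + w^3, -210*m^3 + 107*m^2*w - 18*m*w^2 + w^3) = -7*m + w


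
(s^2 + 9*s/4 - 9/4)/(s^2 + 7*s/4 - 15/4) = (4*s - 3)/(4*s - 5)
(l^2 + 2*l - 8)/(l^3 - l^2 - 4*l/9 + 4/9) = 9*(l^2 + 2*l - 8)/(9*l^3 - 9*l^2 - 4*l + 4)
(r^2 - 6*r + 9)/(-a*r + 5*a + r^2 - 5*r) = (-r^2 + 6*r - 9)/(a*r - 5*a - r^2 + 5*r)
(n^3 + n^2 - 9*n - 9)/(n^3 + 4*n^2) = (n^3 + n^2 - 9*n - 9)/(n^2*(n + 4))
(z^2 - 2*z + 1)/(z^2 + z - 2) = (z - 1)/(z + 2)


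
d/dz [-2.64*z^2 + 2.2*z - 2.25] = 2.2 - 5.28*z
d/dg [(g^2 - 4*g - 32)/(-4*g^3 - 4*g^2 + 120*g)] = (g^4 - 8*g^3 - 70*g^2 - 64*g + 960)/(4*g^2*(g^4 + 2*g^3 - 59*g^2 - 60*g + 900))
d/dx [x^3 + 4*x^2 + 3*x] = 3*x^2 + 8*x + 3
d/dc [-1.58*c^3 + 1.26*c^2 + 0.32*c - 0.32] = -4.74*c^2 + 2.52*c + 0.32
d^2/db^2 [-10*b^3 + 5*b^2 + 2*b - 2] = 10 - 60*b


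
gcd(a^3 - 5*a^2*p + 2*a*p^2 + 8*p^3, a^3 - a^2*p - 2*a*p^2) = -a^2 + a*p + 2*p^2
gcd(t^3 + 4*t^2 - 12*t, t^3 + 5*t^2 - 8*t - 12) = t^2 + 4*t - 12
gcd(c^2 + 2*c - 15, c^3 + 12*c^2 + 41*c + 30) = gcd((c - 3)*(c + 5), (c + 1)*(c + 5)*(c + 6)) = c + 5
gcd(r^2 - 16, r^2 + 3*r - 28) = r - 4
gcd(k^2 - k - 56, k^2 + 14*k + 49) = k + 7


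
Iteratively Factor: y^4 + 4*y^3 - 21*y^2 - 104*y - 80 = (y + 4)*(y^3 - 21*y - 20) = (y - 5)*(y + 4)*(y^2 + 5*y + 4) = (y - 5)*(y + 1)*(y + 4)*(y + 4)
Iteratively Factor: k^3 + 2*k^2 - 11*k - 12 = (k + 1)*(k^2 + k - 12) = (k - 3)*(k + 1)*(k + 4)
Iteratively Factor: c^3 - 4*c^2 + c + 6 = (c - 2)*(c^2 - 2*c - 3) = (c - 3)*(c - 2)*(c + 1)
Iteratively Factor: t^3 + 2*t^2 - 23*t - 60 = (t + 3)*(t^2 - t - 20) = (t - 5)*(t + 3)*(t + 4)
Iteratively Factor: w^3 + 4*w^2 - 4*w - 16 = (w - 2)*(w^2 + 6*w + 8) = (w - 2)*(w + 2)*(w + 4)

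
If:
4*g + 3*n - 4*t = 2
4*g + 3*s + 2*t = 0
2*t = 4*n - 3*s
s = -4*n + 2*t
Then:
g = 2/9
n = -2/9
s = 0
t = -4/9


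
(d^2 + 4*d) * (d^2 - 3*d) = d^4 + d^3 - 12*d^2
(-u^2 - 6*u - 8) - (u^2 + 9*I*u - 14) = -2*u^2 - 6*u - 9*I*u + 6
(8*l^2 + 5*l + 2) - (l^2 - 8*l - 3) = 7*l^2 + 13*l + 5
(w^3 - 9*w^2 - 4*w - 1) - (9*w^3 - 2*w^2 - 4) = -8*w^3 - 7*w^2 - 4*w + 3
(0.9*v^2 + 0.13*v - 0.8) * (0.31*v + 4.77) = 0.279*v^3 + 4.3333*v^2 + 0.3721*v - 3.816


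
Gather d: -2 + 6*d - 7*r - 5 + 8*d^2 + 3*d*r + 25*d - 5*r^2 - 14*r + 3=8*d^2 + d*(3*r + 31) - 5*r^2 - 21*r - 4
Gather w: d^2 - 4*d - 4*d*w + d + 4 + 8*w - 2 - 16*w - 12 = d^2 - 3*d + w*(-4*d - 8) - 10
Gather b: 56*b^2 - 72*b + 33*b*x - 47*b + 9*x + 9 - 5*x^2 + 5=56*b^2 + b*(33*x - 119) - 5*x^2 + 9*x + 14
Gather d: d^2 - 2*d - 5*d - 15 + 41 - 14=d^2 - 7*d + 12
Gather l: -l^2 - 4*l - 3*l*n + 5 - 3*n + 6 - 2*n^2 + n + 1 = -l^2 + l*(-3*n - 4) - 2*n^2 - 2*n + 12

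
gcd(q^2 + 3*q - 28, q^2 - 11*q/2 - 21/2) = 1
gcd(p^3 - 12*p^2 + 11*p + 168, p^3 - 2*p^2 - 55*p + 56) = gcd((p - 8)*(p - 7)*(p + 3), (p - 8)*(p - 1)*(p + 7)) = p - 8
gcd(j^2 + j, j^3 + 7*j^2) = j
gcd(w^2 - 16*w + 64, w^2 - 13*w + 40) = w - 8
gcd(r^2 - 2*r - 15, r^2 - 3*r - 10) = r - 5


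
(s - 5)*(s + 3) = s^2 - 2*s - 15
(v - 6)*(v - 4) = v^2 - 10*v + 24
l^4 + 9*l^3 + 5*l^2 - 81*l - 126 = (l - 3)*(l + 2)*(l + 3)*(l + 7)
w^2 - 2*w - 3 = (w - 3)*(w + 1)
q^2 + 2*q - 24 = (q - 4)*(q + 6)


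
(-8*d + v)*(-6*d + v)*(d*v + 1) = 48*d^3*v - 14*d^2*v^2 + 48*d^2 + d*v^3 - 14*d*v + v^2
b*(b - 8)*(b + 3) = b^3 - 5*b^2 - 24*b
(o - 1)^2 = o^2 - 2*o + 1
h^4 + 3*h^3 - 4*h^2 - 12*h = h*(h - 2)*(h + 2)*(h + 3)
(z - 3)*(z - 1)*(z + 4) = z^3 - 13*z + 12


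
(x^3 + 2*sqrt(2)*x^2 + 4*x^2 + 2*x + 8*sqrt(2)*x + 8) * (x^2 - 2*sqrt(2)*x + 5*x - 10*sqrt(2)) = x^5 + 9*x^4 + 14*x^3 - 54*x^2 - 4*sqrt(2)*x^2 - 120*x - 36*sqrt(2)*x - 80*sqrt(2)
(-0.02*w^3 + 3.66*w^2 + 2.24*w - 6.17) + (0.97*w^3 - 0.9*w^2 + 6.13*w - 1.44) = 0.95*w^3 + 2.76*w^2 + 8.37*w - 7.61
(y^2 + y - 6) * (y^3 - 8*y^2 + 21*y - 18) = y^5 - 7*y^4 + 7*y^3 + 51*y^2 - 144*y + 108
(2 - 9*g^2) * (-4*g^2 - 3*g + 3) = 36*g^4 + 27*g^3 - 35*g^2 - 6*g + 6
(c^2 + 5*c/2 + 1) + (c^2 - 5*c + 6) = 2*c^2 - 5*c/2 + 7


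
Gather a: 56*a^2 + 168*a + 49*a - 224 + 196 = 56*a^2 + 217*a - 28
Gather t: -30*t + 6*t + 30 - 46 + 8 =-24*t - 8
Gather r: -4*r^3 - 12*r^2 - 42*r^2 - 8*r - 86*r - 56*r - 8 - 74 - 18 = -4*r^3 - 54*r^2 - 150*r - 100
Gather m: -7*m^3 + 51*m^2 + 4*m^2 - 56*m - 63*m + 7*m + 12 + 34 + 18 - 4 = -7*m^3 + 55*m^2 - 112*m + 60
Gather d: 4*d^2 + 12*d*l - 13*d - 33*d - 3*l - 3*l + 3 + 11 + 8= 4*d^2 + d*(12*l - 46) - 6*l + 22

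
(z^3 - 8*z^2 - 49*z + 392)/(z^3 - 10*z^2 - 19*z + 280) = (z + 7)/(z + 5)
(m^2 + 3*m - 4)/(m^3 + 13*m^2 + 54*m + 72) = (m - 1)/(m^2 + 9*m + 18)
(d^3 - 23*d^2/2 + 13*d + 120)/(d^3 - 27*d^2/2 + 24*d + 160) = (d - 6)/(d - 8)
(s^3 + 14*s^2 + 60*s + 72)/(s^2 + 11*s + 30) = (s^2 + 8*s + 12)/(s + 5)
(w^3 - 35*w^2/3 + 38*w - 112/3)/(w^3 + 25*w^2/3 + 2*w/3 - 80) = (w^2 - 9*w + 14)/(w^2 + 11*w + 30)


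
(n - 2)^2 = n^2 - 4*n + 4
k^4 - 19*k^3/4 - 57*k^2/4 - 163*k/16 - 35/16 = (k - 7)*(k + 1/2)^2*(k + 5/4)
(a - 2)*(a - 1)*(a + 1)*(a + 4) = a^4 + 2*a^3 - 9*a^2 - 2*a + 8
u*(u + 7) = u^2 + 7*u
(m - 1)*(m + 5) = m^2 + 4*m - 5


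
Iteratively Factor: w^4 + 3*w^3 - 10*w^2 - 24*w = (w)*(w^3 + 3*w^2 - 10*w - 24) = w*(w + 2)*(w^2 + w - 12) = w*(w + 2)*(w + 4)*(w - 3)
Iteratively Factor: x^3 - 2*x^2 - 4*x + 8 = (x - 2)*(x^2 - 4) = (x - 2)^2*(x + 2)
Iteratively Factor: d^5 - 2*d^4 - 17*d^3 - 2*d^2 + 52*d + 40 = (d - 2)*(d^4 - 17*d^2 - 36*d - 20) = (d - 2)*(d + 2)*(d^3 - 2*d^2 - 13*d - 10) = (d - 2)*(d + 1)*(d + 2)*(d^2 - 3*d - 10) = (d - 2)*(d + 1)*(d + 2)^2*(d - 5)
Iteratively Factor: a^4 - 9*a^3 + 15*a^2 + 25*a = (a)*(a^3 - 9*a^2 + 15*a + 25) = a*(a - 5)*(a^2 - 4*a - 5) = a*(a - 5)*(a + 1)*(a - 5)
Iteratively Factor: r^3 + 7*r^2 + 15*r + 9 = (r + 3)*(r^2 + 4*r + 3) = (r + 3)^2*(r + 1)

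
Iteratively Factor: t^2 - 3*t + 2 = (t - 1)*(t - 2)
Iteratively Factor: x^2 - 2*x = (x - 2)*(x)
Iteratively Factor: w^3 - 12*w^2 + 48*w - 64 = (w - 4)*(w^2 - 8*w + 16) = (w - 4)^2*(w - 4)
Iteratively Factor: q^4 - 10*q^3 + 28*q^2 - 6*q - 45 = (q - 3)*(q^3 - 7*q^2 + 7*q + 15) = (q - 3)*(q + 1)*(q^2 - 8*q + 15) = (q - 3)^2*(q + 1)*(q - 5)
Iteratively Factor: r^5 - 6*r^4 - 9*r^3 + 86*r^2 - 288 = (r + 3)*(r^4 - 9*r^3 + 18*r^2 + 32*r - 96) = (r - 4)*(r + 3)*(r^3 - 5*r^2 - 2*r + 24) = (r - 4)*(r + 2)*(r + 3)*(r^2 - 7*r + 12) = (r - 4)^2*(r + 2)*(r + 3)*(r - 3)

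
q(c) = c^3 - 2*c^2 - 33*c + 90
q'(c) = 3*c^2 - 4*c - 33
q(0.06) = 88.01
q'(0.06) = -33.23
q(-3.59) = 136.43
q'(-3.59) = 20.02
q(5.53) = 15.46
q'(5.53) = 36.62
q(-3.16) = 142.75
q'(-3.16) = 9.60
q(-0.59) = 108.57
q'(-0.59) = -29.60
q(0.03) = 89.01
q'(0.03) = -33.12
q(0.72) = 65.58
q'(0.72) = -34.32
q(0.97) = 57.02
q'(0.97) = -34.06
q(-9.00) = -504.00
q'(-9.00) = 246.00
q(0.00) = 90.00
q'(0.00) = -33.00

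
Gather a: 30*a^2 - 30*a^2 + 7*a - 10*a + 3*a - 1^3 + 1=0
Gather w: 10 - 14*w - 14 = -14*w - 4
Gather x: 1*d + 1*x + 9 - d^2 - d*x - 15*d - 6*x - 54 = -d^2 - 14*d + x*(-d - 5) - 45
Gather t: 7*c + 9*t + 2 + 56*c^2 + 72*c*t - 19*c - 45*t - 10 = 56*c^2 - 12*c + t*(72*c - 36) - 8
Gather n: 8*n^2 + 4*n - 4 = 8*n^2 + 4*n - 4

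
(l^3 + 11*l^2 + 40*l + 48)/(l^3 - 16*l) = (l^2 + 7*l + 12)/(l*(l - 4))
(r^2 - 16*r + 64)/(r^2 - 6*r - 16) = (r - 8)/(r + 2)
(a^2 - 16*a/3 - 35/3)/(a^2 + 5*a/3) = (a - 7)/a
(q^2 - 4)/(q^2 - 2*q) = (q + 2)/q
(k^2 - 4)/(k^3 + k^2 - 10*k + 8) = (k + 2)/(k^2 + 3*k - 4)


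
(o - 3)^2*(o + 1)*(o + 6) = o^4 + o^3 - 27*o^2 + 27*o + 54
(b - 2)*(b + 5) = b^2 + 3*b - 10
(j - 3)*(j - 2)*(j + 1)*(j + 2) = j^4 - 2*j^3 - 7*j^2 + 8*j + 12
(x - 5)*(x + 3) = x^2 - 2*x - 15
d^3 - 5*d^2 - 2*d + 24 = (d - 4)*(d - 3)*(d + 2)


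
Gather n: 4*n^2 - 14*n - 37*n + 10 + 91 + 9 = 4*n^2 - 51*n + 110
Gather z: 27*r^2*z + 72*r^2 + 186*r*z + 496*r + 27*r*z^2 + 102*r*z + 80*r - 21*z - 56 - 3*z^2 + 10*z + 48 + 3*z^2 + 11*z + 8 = 72*r^2 + 27*r*z^2 + 576*r + z*(27*r^2 + 288*r)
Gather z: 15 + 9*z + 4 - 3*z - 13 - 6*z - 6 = 0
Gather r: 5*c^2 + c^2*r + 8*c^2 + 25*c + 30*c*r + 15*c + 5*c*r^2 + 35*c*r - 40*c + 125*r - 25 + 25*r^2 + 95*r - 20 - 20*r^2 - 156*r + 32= 13*c^2 + r^2*(5*c + 5) + r*(c^2 + 65*c + 64) - 13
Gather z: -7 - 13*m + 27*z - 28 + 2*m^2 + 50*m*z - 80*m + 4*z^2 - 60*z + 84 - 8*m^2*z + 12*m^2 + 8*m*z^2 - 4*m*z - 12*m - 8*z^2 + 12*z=14*m^2 - 105*m + z^2*(8*m - 4) + z*(-8*m^2 + 46*m - 21) + 49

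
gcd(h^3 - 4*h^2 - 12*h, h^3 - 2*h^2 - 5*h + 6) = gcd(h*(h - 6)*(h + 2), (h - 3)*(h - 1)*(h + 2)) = h + 2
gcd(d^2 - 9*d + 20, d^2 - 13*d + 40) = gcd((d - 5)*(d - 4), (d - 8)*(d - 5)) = d - 5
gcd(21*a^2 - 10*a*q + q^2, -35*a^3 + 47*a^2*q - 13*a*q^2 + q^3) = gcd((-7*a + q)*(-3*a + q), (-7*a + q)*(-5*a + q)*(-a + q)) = -7*a + q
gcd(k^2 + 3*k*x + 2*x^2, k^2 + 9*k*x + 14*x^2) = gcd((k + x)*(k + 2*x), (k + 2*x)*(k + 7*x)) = k + 2*x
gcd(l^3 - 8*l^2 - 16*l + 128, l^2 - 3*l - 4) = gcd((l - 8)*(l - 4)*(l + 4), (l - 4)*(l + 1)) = l - 4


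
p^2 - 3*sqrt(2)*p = p*(p - 3*sqrt(2))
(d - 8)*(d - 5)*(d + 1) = d^3 - 12*d^2 + 27*d + 40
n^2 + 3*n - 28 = (n - 4)*(n + 7)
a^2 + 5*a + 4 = (a + 1)*(a + 4)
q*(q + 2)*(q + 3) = q^3 + 5*q^2 + 6*q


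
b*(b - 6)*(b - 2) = b^3 - 8*b^2 + 12*b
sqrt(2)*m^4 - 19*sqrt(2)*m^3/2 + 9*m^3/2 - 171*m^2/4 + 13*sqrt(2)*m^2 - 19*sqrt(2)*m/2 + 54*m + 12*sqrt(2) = (m - 8)*(m - 3/2)*(m + 2*sqrt(2))*(sqrt(2)*m + 1/2)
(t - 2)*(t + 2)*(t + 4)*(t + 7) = t^4 + 11*t^3 + 24*t^2 - 44*t - 112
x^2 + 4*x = x*(x + 4)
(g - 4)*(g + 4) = g^2 - 16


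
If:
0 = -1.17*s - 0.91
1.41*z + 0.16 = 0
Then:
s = -0.78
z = -0.11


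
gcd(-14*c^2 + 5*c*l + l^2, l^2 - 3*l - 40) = 1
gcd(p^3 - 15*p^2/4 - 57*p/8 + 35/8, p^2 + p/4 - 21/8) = p + 7/4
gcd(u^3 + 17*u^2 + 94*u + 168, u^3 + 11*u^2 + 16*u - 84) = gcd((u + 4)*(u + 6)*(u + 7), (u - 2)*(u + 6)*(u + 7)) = u^2 + 13*u + 42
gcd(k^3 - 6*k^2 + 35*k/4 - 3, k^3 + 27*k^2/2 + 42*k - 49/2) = k - 1/2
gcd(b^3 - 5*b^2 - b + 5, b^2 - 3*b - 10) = b - 5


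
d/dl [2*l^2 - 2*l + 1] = 4*l - 2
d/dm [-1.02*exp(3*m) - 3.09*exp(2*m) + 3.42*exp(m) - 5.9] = (-3.06*exp(2*m) - 6.18*exp(m) + 3.42)*exp(m)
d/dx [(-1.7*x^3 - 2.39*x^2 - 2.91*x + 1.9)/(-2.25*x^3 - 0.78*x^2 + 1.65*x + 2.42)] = (-4.0515*x^4 - 18.705*x^3 - 5.7303*x^2 - 8.6036*x - 10.1772)/(5.0625*x^6 + 3.51*x^5 - 6.8166*x^4 - 13.464*x^3 - 1.0527*x^2 + 7.986*x + 5.8564)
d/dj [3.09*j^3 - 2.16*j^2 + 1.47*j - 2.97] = 9.27*j^2 - 4.32*j + 1.47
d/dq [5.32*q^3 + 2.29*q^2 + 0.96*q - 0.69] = 15.96*q^2 + 4.58*q + 0.96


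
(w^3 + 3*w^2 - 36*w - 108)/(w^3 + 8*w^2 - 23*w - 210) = (w^2 - 3*w - 18)/(w^2 + 2*w - 35)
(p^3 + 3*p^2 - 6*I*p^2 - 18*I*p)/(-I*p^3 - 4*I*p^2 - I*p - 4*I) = p*(I*p^2 + 3*p*(2 + I) + 18)/(p^3 + 4*p^2 + p + 4)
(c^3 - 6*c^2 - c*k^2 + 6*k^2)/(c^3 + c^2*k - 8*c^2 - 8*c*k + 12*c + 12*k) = (c - k)/(c - 2)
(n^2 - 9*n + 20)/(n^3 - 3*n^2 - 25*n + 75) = (n - 4)/(n^2 + 2*n - 15)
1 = 1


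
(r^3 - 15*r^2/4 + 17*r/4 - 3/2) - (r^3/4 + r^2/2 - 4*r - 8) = 3*r^3/4 - 17*r^2/4 + 33*r/4 + 13/2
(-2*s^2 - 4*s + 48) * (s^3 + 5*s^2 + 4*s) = -2*s^5 - 14*s^4 + 20*s^3 + 224*s^2 + 192*s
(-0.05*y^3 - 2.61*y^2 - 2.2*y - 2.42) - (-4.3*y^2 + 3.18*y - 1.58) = -0.05*y^3 + 1.69*y^2 - 5.38*y - 0.84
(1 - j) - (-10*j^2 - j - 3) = 10*j^2 + 4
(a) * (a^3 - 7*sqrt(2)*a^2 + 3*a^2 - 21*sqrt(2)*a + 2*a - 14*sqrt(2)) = a^4 - 7*sqrt(2)*a^3 + 3*a^3 - 21*sqrt(2)*a^2 + 2*a^2 - 14*sqrt(2)*a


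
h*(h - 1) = h^2 - h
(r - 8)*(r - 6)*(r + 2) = r^3 - 12*r^2 + 20*r + 96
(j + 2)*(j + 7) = j^2 + 9*j + 14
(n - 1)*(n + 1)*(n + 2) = n^3 + 2*n^2 - n - 2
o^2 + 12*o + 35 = (o + 5)*(o + 7)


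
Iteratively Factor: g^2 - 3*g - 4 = (g - 4)*(g + 1)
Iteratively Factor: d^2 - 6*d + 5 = (d - 1)*(d - 5)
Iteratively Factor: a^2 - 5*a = (a)*(a - 5)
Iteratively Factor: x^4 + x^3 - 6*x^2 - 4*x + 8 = (x - 2)*(x^3 + 3*x^2 - 4) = (x - 2)*(x - 1)*(x^2 + 4*x + 4) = (x - 2)*(x - 1)*(x + 2)*(x + 2)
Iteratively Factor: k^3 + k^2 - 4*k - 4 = (k + 1)*(k^2 - 4) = (k - 2)*(k + 1)*(k + 2)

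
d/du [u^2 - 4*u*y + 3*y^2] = 2*u - 4*y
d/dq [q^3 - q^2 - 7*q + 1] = 3*q^2 - 2*q - 7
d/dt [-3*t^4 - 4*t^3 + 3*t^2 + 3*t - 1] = -12*t^3 - 12*t^2 + 6*t + 3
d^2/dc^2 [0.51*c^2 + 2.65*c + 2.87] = 1.02000000000000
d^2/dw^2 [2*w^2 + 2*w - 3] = 4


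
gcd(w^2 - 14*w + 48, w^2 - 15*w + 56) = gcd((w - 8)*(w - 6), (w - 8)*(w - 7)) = w - 8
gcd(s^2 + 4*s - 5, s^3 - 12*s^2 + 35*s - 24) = s - 1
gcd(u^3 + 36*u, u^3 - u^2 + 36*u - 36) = u^2 + 36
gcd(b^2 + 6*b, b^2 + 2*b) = b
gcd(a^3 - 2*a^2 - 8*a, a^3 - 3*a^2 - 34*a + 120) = a - 4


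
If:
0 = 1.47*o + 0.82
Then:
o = -0.56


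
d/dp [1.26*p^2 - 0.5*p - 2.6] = 2.52*p - 0.5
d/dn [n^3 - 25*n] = 3*n^2 - 25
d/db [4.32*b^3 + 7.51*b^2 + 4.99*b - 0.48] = 12.96*b^2 + 15.02*b + 4.99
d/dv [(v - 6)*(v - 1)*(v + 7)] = 3*v^2 - 43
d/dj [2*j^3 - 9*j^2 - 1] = 6*j*(j - 3)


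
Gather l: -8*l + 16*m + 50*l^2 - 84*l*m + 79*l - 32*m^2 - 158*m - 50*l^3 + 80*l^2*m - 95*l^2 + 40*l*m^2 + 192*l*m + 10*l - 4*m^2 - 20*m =-50*l^3 + l^2*(80*m - 45) + l*(40*m^2 + 108*m + 81) - 36*m^2 - 162*m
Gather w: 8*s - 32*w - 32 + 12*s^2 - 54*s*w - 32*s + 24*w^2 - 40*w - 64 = 12*s^2 - 24*s + 24*w^2 + w*(-54*s - 72) - 96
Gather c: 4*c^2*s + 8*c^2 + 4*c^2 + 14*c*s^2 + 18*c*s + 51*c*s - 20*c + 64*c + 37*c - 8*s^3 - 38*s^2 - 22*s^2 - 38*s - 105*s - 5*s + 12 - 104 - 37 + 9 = c^2*(4*s + 12) + c*(14*s^2 + 69*s + 81) - 8*s^3 - 60*s^2 - 148*s - 120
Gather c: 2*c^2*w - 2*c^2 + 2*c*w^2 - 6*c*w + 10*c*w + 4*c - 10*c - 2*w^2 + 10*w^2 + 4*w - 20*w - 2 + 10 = c^2*(2*w - 2) + c*(2*w^2 + 4*w - 6) + 8*w^2 - 16*w + 8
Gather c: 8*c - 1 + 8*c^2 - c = 8*c^2 + 7*c - 1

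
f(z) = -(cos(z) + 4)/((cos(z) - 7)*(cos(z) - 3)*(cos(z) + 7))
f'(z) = -(cos(z) + 4)*sin(z)/((cos(z) - 7)*(cos(z) - 3)*(cos(z) + 7)^2) + sin(z)/((cos(z) - 7)*(cos(z) - 3)*(cos(z) + 7)) - (cos(z) + 4)*sin(z)/((cos(z) - 7)*(cos(z) - 3)^2*(cos(z) + 7)) - (cos(z) + 4)*sin(z)/((cos(z) - 7)^2*(cos(z) - 3)*(cos(z) + 7)) = (-2*cos(z)^3 - 9*cos(z)^2 + 24*cos(z) + 343)*sin(z)/((cos(z) - 7)^2*(cos(z) - 3)^2*(cos(z) + 7)^2)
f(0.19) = -0.05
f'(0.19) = 0.01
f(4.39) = -0.02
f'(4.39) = -0.01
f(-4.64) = -0.03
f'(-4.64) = 0.02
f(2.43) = -0.02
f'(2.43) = 0.01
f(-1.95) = -0.02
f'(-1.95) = -0.01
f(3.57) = -0.02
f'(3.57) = -0.00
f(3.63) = -0.02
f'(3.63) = -0.00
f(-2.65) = -0.02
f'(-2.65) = -0.00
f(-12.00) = -0.05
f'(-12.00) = 0.02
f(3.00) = -0.02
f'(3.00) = 0.00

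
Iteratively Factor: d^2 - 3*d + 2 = (d - 1)*(d - 2)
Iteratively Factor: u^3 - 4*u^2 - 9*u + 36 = (u - 4)*(u^2 - 9) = (u - 4)*(u - 3)*(u + 3)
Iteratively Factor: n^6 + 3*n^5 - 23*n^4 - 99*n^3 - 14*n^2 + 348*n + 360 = (n + 2)*(n^5 + n^4 - 25*n^3 - 49*n^2 + 84*n + 180) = (n + 2)^2*(n^4 - n^3 - 23*n^2 - 3*n + 90) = (n + 2)^2*(n + 3)*(n^3 - 4*n^2 - 11*n + 30) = (n + 2)^2*(n + 3)^2*(n^2 - 7*n + 10) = (n - 5)*(n + 2)^2*(n + 3)^2*(n - 2)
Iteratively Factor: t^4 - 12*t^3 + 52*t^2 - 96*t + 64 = (t - 2)*(t^3 - 10*t^2 + 32*t - 32) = (t - 2)^2*(t^2 - 8*t + 16) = (t - 4)*(t - 2)^2*(t - 4)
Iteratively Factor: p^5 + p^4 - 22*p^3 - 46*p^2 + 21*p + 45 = (p + 3)*(p^4 - 2*p^3 - 16*p^2 + 2*p + 15) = (p - 1)*(p + 3)*(p^3 - p^2 - 17*p - 15) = (p - 5)*(p - 1)*(p + 3)*(p^2 + 4*p + 3) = (p - 5)*(p - 1)*(p + 3)^2*(p + 1)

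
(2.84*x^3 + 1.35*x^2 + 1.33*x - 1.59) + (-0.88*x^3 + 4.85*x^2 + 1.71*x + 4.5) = 1.96*x^3 + 6.2*x^2 + 3.04*x + 2.91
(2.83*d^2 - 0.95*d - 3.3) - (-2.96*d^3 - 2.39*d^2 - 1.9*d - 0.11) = 2.96*d^3 + 5.22*d^2 + 0.95*d - 3.19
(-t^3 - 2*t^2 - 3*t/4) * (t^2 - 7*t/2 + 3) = -t^5 + 3*t^4/2 + 13*t^3/4 - 27*t^2/8 - 9*t/4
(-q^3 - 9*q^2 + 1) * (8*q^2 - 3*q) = -8*q^5 - 69*q^4 + 27*q^3 + 8*q^2 - 3*q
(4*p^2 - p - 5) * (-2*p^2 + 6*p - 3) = -8*p^4 + 26*p^3 - 8*p^2 - 27*p + 15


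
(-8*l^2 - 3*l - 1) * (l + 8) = -8*l^3 - 67*l^2 - 25*l - 8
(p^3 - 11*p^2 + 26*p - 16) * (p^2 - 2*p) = p^5 - 13*p^4 + 48*p^3 - 68*p^2 + 32*p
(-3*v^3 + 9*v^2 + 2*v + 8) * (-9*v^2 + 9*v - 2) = 27*v^5 - 108*v^4 + 69*v^3 - 72*v^2 + 68*v - 16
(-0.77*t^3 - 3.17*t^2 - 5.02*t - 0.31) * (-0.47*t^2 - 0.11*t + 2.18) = 0.3619*t^5 + 1.5746*t^4 + 1.0295*t^3 - 6.2127*t^2 - 10.9095*t - 0.6758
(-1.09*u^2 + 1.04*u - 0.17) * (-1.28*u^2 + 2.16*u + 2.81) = 1.3952*u^4 - 3.6856*u^3 - 0.5989*u^2 + 2.5552*u - 0.4777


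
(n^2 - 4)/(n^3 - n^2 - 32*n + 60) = (n + 2)/(n^2 + n - 30)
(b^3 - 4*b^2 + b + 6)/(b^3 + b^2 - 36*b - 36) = (b^2 - 5*b + 6)/(b^2 - 36)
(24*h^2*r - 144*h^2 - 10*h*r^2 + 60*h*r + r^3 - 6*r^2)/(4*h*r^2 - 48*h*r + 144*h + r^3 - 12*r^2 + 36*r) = (24*h^2 - 10*h*r + r^2)/(4*h*r - 24*h + r^2 - 6*r)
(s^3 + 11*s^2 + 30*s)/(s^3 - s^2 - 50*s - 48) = s*(s + 5)/(s^2 - 7*s - 8)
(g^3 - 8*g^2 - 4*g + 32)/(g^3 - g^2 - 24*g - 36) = (g^2 - 10*g + 16)/(g^2 - 3*g - 18)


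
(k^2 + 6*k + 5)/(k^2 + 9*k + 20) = (k + 1)/(k + 4)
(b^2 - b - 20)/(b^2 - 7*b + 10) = (b + 4)/(b - 2)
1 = 1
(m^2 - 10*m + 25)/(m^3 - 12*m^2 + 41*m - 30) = (m - 5)/(m^2 - 7*m + 6)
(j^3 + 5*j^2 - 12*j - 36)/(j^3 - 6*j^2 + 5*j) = (j^3 + 5*j^2 - 12*j - 36)/(j*(j^2 - 6*j + 5))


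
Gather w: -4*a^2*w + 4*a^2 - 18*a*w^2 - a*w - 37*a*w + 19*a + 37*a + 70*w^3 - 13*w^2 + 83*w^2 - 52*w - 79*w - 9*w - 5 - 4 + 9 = 4*a^2 + 56*a + 70*w^3 + w^2*(70 - 18*a) + w*(-4*a^2 - 38*a - 140)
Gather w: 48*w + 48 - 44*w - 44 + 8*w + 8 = 12*w + 12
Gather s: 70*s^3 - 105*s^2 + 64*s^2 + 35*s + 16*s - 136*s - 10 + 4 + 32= 70*s^3 - 41*s^2 - 85*s + 26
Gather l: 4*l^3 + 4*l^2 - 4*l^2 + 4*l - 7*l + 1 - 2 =4*l^3 - 3*l - 1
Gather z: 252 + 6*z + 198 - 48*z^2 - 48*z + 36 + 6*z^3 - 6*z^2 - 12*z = 6*z^3 - 54*z^2 - 54*z + 486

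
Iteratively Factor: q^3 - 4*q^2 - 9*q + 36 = (q + 3)*(q^2 - 7*q + 12) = (q - 3)*(q + 3)*(q - 4)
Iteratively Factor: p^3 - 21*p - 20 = (p - 5)*(p^2 + 5*p + 4) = (p - 5)*(p + 1)*(p + 4)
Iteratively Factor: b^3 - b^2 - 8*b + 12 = (b - 2)*(b^2 + b - 6) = (b - 2)*(b + 3)*(b - 2)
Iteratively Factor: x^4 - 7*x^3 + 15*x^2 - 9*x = (x)*(x^3 - 7*x^2 + 15*x - 9) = x*(x - 3)*(x^2 - 4*x + 3) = x*(x - 3)*(x - 1)*(x - 3)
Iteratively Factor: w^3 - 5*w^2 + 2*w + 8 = (w - 4)*(w^2 - w - 2) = (w - 4)*(w - 2)*(w + 1)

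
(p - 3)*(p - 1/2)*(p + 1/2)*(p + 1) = p^4 - 2*p^3 - 13*p^2/4 + p/2 + 3/4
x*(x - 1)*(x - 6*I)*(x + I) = x^4 - x^3 - 5*I*x^3 + 6*x^2 + 5*I*x^2 - 6*x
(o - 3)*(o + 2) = o^2 - o - 6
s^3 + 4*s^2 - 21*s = s*(s - 3)*(s + 7)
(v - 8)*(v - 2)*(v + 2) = v^3 - 8*v^2 - 4*v + 32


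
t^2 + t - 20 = (t - 4)*(t + 5)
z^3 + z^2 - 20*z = z*(z - 4)*(z + 5)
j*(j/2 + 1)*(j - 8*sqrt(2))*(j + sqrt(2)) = j^4/2 - 7*sqrt(2)*j^3/2 + j^3 - 7*sqrt(2)*j^2 - 8*j^2 - 16*j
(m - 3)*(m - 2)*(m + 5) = m^3 - 19*m + 30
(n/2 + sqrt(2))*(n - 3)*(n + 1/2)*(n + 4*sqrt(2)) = n^4/2 - 5*n^3/4 + 3*sqrt(2)*n^3 - 15*sqrt(2)*n^2/2 + 29*n^2/4 - 20*n - 9*sqrt(2)*n/2 - 12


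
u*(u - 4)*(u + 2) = u^3 - 2*u^2 - 8*u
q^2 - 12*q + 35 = (q - 7)*(q - 5)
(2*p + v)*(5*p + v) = 10*p^2 + 7*p*v + v^2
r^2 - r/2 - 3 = (r - 2)*(r + 3/2)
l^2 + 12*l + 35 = (l + 5)*(l + 7)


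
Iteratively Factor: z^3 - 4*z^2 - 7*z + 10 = (z + 2)*(z^2 - 6*z + 5) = (z - 1)*(z + 2)*(z - 5)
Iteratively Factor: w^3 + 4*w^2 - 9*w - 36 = (w + 3)*(w^2 + w - 12) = (w - 3)*(w + 3)*(w + 4)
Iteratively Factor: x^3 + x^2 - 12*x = (x)*(x^2 + x - 12) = x*(x - 3)*(x + 4)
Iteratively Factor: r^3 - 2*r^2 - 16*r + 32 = (r - 2)*(r^2 - 16) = (r - 4)*(r - 2)*(r + 4)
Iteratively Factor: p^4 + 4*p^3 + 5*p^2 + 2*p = (p + 1)*(p^3 + 3*p^2 + 2*p) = (p + 1)*(p + 2)*(p^2 + p) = p*(p + 1)*(p + 2)*(p + 1)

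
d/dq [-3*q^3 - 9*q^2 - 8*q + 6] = -9*q^2 - 18*q - 8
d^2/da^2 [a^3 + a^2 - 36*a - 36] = 6*a + 2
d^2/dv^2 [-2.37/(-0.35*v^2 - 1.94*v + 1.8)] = (-0.58065*v^2 - 3.21846*v + 2.37*(0.7*v + 1.94)*(1.4*v + 3.88) + 2.9862)/(0.35*v^2 + 1.94*v - 1.8)^3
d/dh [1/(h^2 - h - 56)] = (1 - 2*h)/(-h^2 + h + 56)^2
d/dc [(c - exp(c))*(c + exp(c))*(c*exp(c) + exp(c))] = (c^3 + 4*c^2 - 3*c*exp(2*c) + 2*c - 4*exp(2*c))*exp(c)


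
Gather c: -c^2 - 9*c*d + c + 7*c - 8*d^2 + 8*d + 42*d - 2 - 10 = -c^2 + c*(8 - 9*d) - 8*d^2 + 50*d - 12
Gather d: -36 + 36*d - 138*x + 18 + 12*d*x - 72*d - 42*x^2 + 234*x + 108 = d*(12*x - 36) - 42*x^2 + 96*x + 90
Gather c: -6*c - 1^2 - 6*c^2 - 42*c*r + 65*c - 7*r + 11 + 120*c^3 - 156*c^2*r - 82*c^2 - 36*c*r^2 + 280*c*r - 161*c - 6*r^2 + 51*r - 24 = 120*c^3 + c^2*(-156*r - 88) + c*(-36*r^2 + 238*r - 102) - 6*r^2 + 44*r - 14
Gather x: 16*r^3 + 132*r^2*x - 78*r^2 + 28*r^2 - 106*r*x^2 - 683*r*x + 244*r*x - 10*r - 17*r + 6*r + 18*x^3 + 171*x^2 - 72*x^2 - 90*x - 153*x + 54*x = 16*r^3 - 50*r^2 - 21*r + 18*x^3 + x^2*(99 - 106*r) + x*(132*r^2 - 439*r - 189)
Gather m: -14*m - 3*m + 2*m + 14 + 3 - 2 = 15 - 15*m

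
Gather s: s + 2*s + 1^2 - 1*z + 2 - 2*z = 3*s - 3*z + 3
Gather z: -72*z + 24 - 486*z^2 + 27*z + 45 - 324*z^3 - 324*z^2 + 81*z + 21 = -324*z^3 - 810*z^2 + 36*z + 90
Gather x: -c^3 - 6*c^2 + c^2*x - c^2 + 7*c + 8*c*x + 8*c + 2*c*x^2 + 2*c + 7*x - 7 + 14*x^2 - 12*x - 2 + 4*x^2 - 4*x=-c^3 - 7*c^2 + 17*c + x^2*(2*c + 18) + x*(c^2 + 8*c - 9) - 9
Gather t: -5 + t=t - 5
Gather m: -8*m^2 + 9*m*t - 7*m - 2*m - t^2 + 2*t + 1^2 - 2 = -8*m^2 + m*(9*t - 9) - t^2 + 2*t - 1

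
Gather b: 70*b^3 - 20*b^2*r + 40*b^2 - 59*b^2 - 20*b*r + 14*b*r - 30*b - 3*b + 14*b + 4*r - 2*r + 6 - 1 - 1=70*b^3 + b^2*(-20*r - 19) + b*(-6*r - 19) + 2*r + 4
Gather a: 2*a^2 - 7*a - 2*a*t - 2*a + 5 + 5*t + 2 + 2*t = 2*a^2 + a*(-2*t - 9) + 7*t + 7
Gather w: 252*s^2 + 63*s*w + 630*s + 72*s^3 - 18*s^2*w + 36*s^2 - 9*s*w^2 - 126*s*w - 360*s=72*s^3 + 288*s^2 - 9*s*w^2 + 270*s + w*(-18*s^2 - 63*s)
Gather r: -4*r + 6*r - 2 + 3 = 2*r + 1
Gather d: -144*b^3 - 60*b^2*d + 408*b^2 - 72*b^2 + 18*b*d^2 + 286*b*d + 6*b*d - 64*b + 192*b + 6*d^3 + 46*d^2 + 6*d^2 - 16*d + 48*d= -144*b^3 + 336*b^2 + 128*b + 6*d^3 + d^2*(18*b + 52) + d*(-60*b^2 + 292*b + 32)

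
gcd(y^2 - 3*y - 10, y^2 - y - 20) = y - 5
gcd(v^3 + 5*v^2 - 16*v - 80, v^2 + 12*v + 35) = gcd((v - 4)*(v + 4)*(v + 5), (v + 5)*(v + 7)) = v + 5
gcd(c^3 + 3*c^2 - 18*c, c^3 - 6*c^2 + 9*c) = c^2 - 3*c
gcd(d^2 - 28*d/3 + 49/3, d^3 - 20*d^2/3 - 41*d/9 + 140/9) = d - 7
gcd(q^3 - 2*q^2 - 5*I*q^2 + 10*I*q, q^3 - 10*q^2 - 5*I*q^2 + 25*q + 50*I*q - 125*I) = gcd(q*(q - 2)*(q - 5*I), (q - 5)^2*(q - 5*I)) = q - 5*I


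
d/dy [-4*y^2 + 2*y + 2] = 2 - 8*y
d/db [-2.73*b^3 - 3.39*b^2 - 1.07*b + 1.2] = -8.19*b^2 - 6.78*b - 1.07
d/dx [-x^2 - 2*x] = -2*x - 2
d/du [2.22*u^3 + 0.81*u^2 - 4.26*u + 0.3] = 6.66*u^2 + 1.62*u - 4.26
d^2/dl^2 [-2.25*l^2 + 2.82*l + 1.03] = -4.50000000000000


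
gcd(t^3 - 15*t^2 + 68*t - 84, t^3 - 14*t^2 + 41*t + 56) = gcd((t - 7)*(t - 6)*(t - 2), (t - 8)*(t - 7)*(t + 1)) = t - 7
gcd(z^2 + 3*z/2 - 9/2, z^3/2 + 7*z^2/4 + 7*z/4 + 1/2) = 1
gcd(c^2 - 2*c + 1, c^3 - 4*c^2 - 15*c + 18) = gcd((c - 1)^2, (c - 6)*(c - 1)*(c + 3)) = c - 1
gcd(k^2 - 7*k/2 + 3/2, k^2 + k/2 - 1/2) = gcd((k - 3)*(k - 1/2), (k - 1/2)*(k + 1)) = k - 1/2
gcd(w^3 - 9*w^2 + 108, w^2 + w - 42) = w - 6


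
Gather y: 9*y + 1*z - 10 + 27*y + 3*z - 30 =36*y + 4*z - 40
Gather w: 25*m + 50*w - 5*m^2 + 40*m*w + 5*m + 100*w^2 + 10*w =-5*m^2 + 30*m + 100*w^2 + w*(40*m + 60)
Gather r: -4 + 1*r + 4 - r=0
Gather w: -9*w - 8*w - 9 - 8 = -17*w - 17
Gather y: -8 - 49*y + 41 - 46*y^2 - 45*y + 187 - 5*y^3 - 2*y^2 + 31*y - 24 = -5*y^3 - 48*y^2 - 63*y + 196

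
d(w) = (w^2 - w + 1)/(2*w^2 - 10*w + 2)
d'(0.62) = 0.42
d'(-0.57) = 0.08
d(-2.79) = 0.25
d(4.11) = -2.59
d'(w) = (10 - 4*w)*(w^2 - w + 1)/(2*w^2 - 10*w + 2)^2 + (2*w - 1)/(2*w^2 - 10*w + 2) = 2*(1 - w^2)/(w^4 - 10*w^3 + 27*w^2 - 10*w + 1)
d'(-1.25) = -0.01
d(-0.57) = 0.23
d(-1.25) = 0.22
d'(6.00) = -1.43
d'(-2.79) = -0.03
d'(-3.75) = -0.02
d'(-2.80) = -0.03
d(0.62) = -0.22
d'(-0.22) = 0.41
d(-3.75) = 0.28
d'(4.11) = -4.50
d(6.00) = 2.21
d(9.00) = 0.99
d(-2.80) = 0.25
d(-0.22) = 0.30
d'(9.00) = -0.12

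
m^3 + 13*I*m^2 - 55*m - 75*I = (m + 3*I)*(m + 5*I)^2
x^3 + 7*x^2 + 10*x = x*(x + 2)*(x + 5)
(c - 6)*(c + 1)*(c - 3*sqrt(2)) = c^3 - 5*c^2 - 3*sqrt(2)*c^2 - 6*c + 15*sqrt(2)*c + 18*sqrt(2)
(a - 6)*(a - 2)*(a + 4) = a^3 - 4*a^2 - 20*a + 48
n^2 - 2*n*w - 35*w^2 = (n - 7*w)*(n + 5*w)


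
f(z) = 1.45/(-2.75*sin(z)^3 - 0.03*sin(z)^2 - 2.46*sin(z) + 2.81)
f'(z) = 1.45*(8.25*sin(z)^2*cos(z) + 0.06*sin(z)*cos(z) + 2.46*cos(z))/(-2.75*sin(z)^3 - 0.03*sin(z)^2 - 2.46*sin(z) + 2.81)^2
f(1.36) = -0.66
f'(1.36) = 0.65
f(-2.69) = 0.35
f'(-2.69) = -0.31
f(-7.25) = 0.23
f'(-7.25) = 0.16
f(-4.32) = -0.87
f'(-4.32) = -1.93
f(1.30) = -0.71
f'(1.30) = 0.94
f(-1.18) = 0.20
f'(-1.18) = 0.10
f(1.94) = -0.83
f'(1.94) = -1.67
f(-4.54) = -0.64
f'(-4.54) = -0.51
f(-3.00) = 0.46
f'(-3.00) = -0.38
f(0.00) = 0.52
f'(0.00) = 0.45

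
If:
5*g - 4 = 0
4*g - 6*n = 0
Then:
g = 4/5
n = 8/15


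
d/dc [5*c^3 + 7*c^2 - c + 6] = 15*c^2 + 14*c - 1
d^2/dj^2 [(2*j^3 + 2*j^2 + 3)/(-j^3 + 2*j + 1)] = 2*(-2*j^6 - 12*j^5 - 42*j^4 - 22*j^3 + 6*j^2 - 15*j - 14)/(j^9 - 6*j^7 - 3*j^6 + 12*j^5 + 12*j^4 - 5*j^3 - 12*j^2 - 6*j - 1)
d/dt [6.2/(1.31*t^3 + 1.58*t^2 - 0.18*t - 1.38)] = (-24.366*t^2 - 19.592*t + 1.116)/(1.31*t^3 + 1.58*t^2 - 0.18*t - 1.38)^2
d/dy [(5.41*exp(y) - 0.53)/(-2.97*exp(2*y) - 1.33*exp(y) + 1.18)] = (16.0677*exp(2*y) - 3.1482*exp(y) + 5.6789)*exp(y)/(8.8209*exp(4*y) + 7.9002*exp(3*y) - 5.2403*exp(2*y) - 3.1388*exp(y) + 1.3924)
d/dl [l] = 1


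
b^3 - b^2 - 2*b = b*(b - 2)*(b + 1)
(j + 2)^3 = j^3 + 6*j^2 + 12*j + 8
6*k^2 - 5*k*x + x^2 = (-3*k + x)*(-2*k + x)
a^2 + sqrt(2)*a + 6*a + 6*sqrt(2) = (a + 6)*(a + sqrt(2))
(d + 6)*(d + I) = d^2 + 6*d + I*d + 6*I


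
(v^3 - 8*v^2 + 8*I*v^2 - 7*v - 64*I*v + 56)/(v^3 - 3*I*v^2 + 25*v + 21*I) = (v^2 + v*(-8 + 7*I) - 56*I)/(v^2 - 4*I*v + 21)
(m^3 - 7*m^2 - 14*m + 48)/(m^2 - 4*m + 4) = (m^2 - 5*m - 24)/(m - 2)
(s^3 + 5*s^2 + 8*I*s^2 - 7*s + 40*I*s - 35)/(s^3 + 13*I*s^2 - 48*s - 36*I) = (s^2 + s*(5 + 7*I) + 35*I)/(s^2 + 12*I*s - 36)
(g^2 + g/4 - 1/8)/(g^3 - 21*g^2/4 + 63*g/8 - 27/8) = (8*g^2 + 2*g - 1)/(8*g^3 - 42*g^2 + 63*g - 27)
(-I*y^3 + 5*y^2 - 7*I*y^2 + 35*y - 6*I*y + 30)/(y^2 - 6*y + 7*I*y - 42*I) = (-I*y^3 + y^2*(5 - 7*I) + y*(35 - 6*I) + 30)/(y^2 + y*(-6 + 7*I) - 42*I)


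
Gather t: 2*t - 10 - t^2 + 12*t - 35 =-t^2 + 14*t - 45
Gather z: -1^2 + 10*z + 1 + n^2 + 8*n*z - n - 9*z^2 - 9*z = n^2 - n - 9*z^2 + z*(8*n + 1)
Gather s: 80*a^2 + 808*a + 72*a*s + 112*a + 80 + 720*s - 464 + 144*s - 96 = 80*a^2 + 920*a + s*(72*a + 864) - 480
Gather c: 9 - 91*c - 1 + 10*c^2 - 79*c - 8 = 10*c^2 - 170*c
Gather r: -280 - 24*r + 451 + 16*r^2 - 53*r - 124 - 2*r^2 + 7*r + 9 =14*r^2 - 70*r + 56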